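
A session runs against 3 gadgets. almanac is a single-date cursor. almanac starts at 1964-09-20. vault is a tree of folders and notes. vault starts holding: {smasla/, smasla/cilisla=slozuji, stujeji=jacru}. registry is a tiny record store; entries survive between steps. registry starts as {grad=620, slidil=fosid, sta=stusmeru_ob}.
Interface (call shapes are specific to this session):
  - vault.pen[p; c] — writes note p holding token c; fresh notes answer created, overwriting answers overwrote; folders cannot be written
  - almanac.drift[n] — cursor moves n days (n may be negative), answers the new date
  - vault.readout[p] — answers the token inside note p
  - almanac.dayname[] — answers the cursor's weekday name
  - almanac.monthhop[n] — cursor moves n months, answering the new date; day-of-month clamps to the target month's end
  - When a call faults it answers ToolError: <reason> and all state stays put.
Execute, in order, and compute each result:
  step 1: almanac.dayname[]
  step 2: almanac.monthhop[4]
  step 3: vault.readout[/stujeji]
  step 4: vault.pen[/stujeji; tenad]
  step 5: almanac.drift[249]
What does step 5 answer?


-- almanac.dayname() ~> Sunday
-- almanac.monthhop(n='4') ~> 1965-01-20
-- vault.readout(p='/stujeji') ~> jacru
-- vault.pen(p='/stujeji', c='tenad') ~> overwrote
-- almanac.drift(n='249') ~> 1965-09-26

Answer: 1965-09-26


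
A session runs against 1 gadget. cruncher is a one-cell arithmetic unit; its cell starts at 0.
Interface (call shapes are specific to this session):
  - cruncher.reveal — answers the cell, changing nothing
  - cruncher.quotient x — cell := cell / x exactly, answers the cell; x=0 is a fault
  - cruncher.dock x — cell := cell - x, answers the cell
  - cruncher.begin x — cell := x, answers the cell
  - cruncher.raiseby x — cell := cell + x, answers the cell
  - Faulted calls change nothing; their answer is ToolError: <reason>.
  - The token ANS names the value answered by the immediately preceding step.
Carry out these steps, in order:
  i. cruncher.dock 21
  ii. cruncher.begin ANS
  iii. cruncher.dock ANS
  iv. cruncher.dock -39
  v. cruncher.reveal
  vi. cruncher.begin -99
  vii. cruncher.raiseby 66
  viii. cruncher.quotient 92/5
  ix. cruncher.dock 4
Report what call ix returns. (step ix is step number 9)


Answer: -533/92

Derivation:
# cruncher.dock(x=21) ~> -21
# cruncher.begin(x=ANS) ~> -21
# cruncher.dock(x=ANS) ~> 0
# cruncher.dock(x=-39) ~> 39
# cruncher.reveal() ~> 39
# cruncher.begin(x=-99) ~> -99
# cruncher.raiseby(x=66) ~> -33
# cruncher.quotient(x=92/5) ~> -165/92
# cruncher.dock(x=4) ~> -533/92


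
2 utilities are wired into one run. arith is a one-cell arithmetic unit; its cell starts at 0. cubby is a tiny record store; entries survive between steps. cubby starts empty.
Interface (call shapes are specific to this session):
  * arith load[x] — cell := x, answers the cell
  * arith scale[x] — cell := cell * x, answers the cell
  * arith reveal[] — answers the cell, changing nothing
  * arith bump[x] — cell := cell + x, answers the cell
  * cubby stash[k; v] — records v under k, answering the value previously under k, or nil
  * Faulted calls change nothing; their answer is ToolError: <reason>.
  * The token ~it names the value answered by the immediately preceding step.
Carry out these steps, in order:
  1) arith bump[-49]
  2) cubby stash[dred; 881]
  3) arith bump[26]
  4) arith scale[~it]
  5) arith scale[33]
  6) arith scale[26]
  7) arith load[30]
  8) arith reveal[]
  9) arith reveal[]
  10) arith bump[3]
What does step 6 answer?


Answer: 453882

Derivation:
% arith bump(-49) => -49
% cubby stash(dred, 881) => nil
% arith bump(26) => -23
% arith scale(~it) => 529
% arith scale(33) => 17457
% arith scale(26) => 453882
% arith load(30) => 30
% arith reveal() => 30
% arith reveal() => 30
% arith bump(3) => 33


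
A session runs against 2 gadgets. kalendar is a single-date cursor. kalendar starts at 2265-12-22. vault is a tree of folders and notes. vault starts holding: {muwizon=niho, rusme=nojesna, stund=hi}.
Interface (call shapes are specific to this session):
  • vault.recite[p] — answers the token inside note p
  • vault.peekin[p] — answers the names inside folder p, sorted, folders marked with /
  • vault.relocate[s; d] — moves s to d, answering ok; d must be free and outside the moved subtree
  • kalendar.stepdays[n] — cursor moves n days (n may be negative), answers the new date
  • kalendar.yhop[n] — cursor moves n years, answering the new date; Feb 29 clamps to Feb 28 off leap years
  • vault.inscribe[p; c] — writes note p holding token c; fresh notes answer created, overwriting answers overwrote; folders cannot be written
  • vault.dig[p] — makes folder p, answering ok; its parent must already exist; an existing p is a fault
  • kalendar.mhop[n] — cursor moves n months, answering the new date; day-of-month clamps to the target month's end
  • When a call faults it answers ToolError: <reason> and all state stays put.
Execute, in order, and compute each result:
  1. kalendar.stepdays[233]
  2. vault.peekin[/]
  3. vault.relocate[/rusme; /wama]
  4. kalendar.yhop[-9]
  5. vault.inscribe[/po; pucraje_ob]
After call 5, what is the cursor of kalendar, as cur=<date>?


Answer: cur=2257-08-12

Derivation:
;; kalendar.stepdays(n: 233) => 2266-08-12
;; vault.peekin(p: /) => [muwizon, rusme, stund]
;; vault.relocate(s: /rusme, d: /wama) => ok
;; kalendar.yhop(n: -9) => 2257-08-12
;; vault.inscribe(p: /po, c: pucraje_ob) => created


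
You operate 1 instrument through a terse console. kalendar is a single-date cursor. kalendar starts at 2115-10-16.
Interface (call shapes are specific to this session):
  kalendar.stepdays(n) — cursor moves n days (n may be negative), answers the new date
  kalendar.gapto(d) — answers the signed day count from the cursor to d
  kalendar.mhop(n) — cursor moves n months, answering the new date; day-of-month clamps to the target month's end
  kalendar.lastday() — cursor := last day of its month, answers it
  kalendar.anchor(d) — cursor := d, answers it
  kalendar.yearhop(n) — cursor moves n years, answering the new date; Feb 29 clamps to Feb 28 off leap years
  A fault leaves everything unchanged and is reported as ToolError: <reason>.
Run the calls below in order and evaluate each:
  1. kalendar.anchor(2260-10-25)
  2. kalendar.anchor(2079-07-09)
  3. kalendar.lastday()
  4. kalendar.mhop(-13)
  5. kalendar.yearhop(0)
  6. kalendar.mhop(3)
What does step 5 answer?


Answer: 2078-06-30

Derivation:
;; 1. anchor(d='2260-10-25') ~> 2260-10-25
;; 2. anchor(d='2079-07-09') ~> 2079-07-09
;; 3. lastday() ~> 2079-07-31
;; 4. mhop(n='-13') ~> 2078-06-30
;; 5. yearhop(n='0') ~> 2078-06-30
;; 6. mhop(n='3') ~> 2078-09-30


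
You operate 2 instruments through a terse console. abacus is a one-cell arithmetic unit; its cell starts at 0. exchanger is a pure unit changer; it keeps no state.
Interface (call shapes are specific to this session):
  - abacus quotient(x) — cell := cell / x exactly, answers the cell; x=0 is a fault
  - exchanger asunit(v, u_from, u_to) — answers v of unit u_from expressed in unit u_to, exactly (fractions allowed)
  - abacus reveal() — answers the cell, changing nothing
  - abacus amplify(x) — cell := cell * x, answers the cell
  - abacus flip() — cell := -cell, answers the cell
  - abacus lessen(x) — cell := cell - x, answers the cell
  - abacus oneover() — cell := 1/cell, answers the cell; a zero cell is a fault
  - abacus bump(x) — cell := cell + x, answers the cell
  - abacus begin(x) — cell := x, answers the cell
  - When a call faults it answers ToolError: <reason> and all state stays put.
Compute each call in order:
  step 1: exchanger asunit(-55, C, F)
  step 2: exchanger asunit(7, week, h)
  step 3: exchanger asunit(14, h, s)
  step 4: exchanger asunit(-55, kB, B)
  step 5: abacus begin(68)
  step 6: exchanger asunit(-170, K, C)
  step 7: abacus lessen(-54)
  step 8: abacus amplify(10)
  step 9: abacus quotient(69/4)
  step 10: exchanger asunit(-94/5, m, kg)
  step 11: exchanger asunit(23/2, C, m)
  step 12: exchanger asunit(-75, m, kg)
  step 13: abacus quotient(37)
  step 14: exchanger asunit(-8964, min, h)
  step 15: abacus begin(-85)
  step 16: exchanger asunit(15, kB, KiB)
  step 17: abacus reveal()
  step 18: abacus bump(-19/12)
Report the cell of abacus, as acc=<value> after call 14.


Answer: acc=4880/2553

Derivation:
> exchanger asunit v: -55 u_from: C u_to: F
  -67
> exchanger asunit v: 7 u_from: week u_to: h
  1176
> exchanger asunit v: 14 u_from: h u_to: s
  50400
> exchanger asunit v: -55 u_from: kB u_to: B
  -55000
> abacus begin x: 68
  68
> exchanger asunit v: -170 u_from: K u_to: C
  -8863/20
> abacus lessen x: -54
  122
> abacus amplify x: 10
  1220
> abacus quotient x: 69/4
  4880/69
> exchanger asunit v: -94/5 u_from: m u_to: kg
  ToolError: incompatible units
> exchanger asunit v: 23/2 u_from: C u_to: m
  ToolError: incompatible units
> exchanger asunit v: -75 u_from: m u_to: kg
  ToolError: incompatible units
> abacus quotient x: 37
  4880/2553
> exchanger asunit v: -8964 u_from: min u_to: h
  -747/5
> abacus begin x: -85
  -85
> exchanger asunit v: 15 u_from: kB u_to: KiB
  1875/128
> abacus reveal
  -85
> abacus bump x: -19/12
  -1039/12


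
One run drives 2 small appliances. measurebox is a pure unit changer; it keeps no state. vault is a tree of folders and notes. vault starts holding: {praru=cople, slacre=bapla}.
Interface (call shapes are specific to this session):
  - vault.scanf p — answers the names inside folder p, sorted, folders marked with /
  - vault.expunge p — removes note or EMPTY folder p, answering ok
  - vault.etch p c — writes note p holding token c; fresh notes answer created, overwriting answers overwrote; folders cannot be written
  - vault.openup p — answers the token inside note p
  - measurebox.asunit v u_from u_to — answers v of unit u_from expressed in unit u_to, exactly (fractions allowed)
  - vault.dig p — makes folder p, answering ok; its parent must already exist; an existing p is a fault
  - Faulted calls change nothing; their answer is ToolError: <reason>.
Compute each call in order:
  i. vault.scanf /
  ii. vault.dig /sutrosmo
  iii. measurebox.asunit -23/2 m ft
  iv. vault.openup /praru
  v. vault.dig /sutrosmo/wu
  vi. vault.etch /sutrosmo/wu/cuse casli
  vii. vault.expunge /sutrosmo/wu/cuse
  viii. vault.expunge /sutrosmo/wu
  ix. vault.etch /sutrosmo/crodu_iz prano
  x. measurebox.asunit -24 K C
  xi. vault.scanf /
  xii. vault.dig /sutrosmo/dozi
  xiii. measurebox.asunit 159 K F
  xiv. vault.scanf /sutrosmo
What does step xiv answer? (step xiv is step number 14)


Calling vault.scanf on p: /, and observe [praru, slacre].
I call vault.dig on p: /sutrosmo, and observe ok.
I try measurebox.asunit on v: -23/2, u_from: m, u_to: ft, and observe -14375/381.
Now I run vault.openup on p: /praru: cople.
Invoking vault.dig on p: /sutrosmo/wu, giving ok.
I call vault.etch on p: /sutrosmo/wu/cuse, c: casli, giving created.
I invoke vault.expunge on p: /sutrosmo/wu/cuse, and get ok.
Then vault.expunge on p: /sutrosmo/wu, which returns ok.
Then vault.etch on p: /sutrosmo/crodu_iz, c: prano, yielding created.
I use measurebox.asunit on v: -24, u_from: K, u_to: C, and get -5943/20.
Next I call vault.scanf on p: /, — result: [praru, slacre, sutrosmo/].
Then vault.dig on p: /sutrosmo/dozi, — result: ok.
I try measurebox.asunit on v: 159, u_from: K, u_to: F, which returns -17347/100.
Next I call vault.scanf on p: /sutrosmo, — result: [crodu_iz, dozi/].

Answer: [crodu_iz, dozi/]


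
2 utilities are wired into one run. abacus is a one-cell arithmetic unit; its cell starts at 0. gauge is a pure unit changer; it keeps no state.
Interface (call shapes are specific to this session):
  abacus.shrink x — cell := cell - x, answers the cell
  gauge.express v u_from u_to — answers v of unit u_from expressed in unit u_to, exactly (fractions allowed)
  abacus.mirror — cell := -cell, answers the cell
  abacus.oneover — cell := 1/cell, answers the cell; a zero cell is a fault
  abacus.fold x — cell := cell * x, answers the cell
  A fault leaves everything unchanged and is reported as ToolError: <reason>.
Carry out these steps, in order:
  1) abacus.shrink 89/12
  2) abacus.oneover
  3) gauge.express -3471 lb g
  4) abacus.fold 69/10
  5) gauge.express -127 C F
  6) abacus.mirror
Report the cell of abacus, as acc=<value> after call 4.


% abacus.shrink x: 89/12
  -89/12
% abacus.oneover
  -12/89
% gauge.express v: -3471 u_from: lb u_to: g
  -157441911627/100000
% abacus.fold x: 69/10
  -414/445
% gauge.express v: -127 u_from: C u_to: F
  -983/5
% abacus.mirror
  414/445

Answer: acc=-414/445


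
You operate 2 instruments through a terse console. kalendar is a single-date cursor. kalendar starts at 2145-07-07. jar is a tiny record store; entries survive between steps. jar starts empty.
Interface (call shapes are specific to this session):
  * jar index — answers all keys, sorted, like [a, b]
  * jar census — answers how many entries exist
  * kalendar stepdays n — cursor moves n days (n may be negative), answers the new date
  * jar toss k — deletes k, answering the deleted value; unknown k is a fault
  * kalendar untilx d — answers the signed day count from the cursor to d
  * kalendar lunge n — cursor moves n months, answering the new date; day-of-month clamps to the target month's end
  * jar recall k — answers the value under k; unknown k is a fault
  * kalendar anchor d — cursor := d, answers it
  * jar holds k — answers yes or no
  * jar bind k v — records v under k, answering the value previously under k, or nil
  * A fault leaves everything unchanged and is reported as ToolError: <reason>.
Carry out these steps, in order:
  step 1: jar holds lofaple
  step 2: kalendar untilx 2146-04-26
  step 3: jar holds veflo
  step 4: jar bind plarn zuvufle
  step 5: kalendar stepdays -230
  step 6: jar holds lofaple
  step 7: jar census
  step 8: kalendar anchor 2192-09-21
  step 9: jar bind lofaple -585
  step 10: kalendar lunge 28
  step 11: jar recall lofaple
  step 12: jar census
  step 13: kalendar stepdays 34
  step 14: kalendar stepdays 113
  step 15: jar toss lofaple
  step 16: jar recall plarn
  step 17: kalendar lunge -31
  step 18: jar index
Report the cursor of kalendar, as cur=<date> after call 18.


Answer: cur=2192-11-17

Derivation:
Act: jar holds[lofaple]
Obs: no
Act: kalendar untilx[2146-04-26]
Obs: 293
Act: jar holds[veflo]
Obs: no
Act: jar bind[plarn; zuvufle]
Obs: nil
Act: kalendar stepdays[-230]
Obs: 2144-11-19
Act: jar holds[lofaple]
Obs: no
Act: jar census[]
Obs: 1
Act: kalendar anchor[2192-09-21]
Obs: 2192-09-21
Act: jar bind[lofaple; -585]
Obs: nil
Act: kalendar lunge[28]
Obs: 2195-01-21
Act: jar recall[lofaple]
Obs: -585
Act: jar census[]
Obs: 2
Act: kalendar stepdays[34]
Obs: 2195-02-24
Act: kalendar stepdays[113]
Obs: 2195-06-17
Act: jar toss[lofaple]
Obs: -585
Act: jar recall[plarn]
Obs: zuvufle
Act: kalendar lunge[-31]
Obs: 2192-11-17
Act: jar index[]
Obs: [plarn]


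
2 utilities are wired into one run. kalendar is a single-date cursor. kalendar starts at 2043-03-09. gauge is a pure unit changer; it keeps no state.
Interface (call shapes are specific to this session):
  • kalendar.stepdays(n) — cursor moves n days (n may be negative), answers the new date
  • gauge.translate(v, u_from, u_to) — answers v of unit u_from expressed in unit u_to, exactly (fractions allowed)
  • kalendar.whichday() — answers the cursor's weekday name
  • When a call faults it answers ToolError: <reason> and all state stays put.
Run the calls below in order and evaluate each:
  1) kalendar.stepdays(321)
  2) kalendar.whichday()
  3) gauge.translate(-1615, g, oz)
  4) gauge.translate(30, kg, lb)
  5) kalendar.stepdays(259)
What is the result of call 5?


Do: kalendar.stepdays[n='321']
See: 2044-01-24
Do: kalendar.whichday[]
See: Sunday
Do: gauge.translate[v='-1615'; u_from='g'; u_to='oz']
See: -2584000000/45359237
Do: gauge.translate[v='30'; u_from='kg'; u_to='lb']
See: 3000000000/45359237
Do: kalendar.stepdays[n='259']
See: 2044-10-09

Answer: 2044-10-09


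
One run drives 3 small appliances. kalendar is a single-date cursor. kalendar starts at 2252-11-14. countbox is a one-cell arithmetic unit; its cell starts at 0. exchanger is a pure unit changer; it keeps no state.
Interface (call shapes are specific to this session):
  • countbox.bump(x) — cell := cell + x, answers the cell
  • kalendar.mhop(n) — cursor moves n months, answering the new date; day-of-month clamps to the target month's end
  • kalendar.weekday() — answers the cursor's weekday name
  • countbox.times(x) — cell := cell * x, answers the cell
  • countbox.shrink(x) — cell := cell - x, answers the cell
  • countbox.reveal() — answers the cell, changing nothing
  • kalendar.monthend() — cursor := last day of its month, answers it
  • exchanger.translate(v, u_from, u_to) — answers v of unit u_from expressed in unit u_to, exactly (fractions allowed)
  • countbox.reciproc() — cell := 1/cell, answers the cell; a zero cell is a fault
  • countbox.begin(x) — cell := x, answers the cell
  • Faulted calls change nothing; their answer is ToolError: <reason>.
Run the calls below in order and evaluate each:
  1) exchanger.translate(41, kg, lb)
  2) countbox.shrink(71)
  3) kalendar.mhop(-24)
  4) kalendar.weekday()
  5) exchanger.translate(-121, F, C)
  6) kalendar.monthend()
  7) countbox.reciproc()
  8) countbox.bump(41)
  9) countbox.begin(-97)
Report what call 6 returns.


Answer: 2250-11-30

Derivation:
-- exchanger.translate(v='41', u_from='kg', u_to='lb') : 4100000000/45359237
-- countbox.shrink(x='71') : -71
-- kalendar.mhop(n='-24') : 2250-11-14
-- kalendar.weekday() : Thursday
-- exchanger.translate(v='-121', u_from='F', u_to='C') : -85
-- kalendar.monthend() : 2250-11-30
-- countbox.reciproc() : -1/71
-- countbox.bump(x='41') : 2910/71
-- countbox.begin(x='-97') : -97


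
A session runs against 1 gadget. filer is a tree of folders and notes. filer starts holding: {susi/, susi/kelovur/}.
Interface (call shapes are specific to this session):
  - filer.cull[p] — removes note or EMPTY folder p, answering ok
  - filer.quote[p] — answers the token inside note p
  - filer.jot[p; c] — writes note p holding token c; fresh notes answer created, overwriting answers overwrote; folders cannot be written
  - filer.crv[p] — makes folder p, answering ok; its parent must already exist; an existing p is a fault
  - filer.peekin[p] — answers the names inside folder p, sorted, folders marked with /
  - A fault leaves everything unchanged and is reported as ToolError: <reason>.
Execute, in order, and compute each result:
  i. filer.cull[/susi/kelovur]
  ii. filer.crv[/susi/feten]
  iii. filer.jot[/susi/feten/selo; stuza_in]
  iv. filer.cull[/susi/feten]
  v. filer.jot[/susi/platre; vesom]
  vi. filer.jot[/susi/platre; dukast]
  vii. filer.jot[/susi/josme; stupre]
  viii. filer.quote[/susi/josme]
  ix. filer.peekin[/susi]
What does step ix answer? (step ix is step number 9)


Answer: [feten/, josme, platre]

Derivation:
>>> filer.cull p='/susi/kelovur'
:: ok
>>> filer.crv p='/susi/feten'
:: ok
>>> filer.jot p='/susi/feten/selo' c='stuza_in'
:: created
>>> filer.cull p='/susi/feten'
:: ToolError: not empty
>>> filer.jot p='/susi/platre' c='vesom'
:: created
>>> filer.jot p='/susi/platre' c='dukast'
:: overwrote
>>> filer.jot p='/susi/josme' c='stupre'
:: created
>>> filer.quote p='/susi/josme'
:: stupre
>>> filer.peekin p='/susi'
:: [feten/, josme, platre]


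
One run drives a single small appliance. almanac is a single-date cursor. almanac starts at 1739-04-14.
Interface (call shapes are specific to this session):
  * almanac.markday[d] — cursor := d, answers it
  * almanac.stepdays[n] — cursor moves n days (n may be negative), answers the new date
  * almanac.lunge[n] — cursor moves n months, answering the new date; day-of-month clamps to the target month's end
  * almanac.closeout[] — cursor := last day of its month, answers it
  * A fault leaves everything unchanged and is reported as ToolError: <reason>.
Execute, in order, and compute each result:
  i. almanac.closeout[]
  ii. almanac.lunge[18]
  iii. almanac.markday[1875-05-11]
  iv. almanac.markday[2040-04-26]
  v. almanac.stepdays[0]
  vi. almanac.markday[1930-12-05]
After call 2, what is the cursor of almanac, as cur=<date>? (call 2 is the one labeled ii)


Now I run almanac.closeout(), giving 1739-04-30.
I try almanac.lunge on n: 18, → 1740-10-30.
Using almanac.markday on d: 1875-05-11, → 1875-05-11.
Now I run almanac.markday on d: 2040-04-26, yielding 2040-04-26.
I call almanac.stepdays on n: 0: 2040-04-26.
I use almanac.markday on d: 1930-12-05: 1930-12-05.

Answer: cur=1740-10-30


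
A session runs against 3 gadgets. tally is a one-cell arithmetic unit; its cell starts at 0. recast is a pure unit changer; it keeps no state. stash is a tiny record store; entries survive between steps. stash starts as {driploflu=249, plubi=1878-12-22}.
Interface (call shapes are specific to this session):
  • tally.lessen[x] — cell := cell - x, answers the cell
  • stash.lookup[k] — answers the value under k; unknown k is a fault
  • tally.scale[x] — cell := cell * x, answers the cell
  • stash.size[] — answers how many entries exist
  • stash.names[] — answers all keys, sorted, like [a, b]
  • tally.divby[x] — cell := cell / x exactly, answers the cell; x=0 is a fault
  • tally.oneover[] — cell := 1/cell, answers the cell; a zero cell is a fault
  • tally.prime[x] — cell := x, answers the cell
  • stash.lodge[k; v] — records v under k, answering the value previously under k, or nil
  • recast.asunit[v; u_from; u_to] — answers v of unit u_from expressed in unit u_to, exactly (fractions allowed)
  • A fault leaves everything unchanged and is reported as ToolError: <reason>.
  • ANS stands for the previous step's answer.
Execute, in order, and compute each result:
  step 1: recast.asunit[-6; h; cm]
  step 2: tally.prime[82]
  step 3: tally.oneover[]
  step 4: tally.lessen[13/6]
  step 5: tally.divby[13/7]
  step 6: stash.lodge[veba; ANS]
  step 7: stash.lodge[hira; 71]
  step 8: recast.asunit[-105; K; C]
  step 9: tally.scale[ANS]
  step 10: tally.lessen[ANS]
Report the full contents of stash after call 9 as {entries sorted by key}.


Answer: {driploflu=249, hira=71, plubi=1878-12-22, veba=-1855/1599}

Derivation:
I use asunit(v→-6, u_from→h, u_to→cm), and observe ToolError: incompatible units.
Using prime(x→82), and observe 82.
I run oneover, — result: 1/82.
I use lessen(x→13/6): -265/123.
I use divby(x→13/7), → -1855/1599.
Calling lodge(k→veba, v→ANS), → nil.
Now I run lodge(k→hira, v→71), yielding nil.
Invoking asunit(v→-105, u_from→K, u_to→C), which returns -7563/20.
I invoke scale(x→ANS), which returns 935291/2132.
Invoking lessen(x→ANS), and see 0.


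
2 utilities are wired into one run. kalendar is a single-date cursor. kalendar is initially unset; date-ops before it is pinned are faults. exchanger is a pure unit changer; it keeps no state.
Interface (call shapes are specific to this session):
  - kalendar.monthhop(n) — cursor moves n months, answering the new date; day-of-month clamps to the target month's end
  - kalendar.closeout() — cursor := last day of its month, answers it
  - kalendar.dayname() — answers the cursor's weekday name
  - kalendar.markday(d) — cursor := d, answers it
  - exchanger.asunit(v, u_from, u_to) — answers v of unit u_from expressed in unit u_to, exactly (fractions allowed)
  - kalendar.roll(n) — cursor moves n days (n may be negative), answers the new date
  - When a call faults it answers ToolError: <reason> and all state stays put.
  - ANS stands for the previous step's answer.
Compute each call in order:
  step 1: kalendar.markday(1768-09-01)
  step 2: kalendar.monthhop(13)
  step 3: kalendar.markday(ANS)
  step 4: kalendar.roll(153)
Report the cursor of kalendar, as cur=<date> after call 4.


Answer: cur=1770-03-03

Derivation:
>>> markday d→1768-09-01
  1768-09-01
>>> monthhop n→13
  1769-10-01
>>> markday d→ANS
  1769-10-01
>>> roll n→153
  1770-03-03


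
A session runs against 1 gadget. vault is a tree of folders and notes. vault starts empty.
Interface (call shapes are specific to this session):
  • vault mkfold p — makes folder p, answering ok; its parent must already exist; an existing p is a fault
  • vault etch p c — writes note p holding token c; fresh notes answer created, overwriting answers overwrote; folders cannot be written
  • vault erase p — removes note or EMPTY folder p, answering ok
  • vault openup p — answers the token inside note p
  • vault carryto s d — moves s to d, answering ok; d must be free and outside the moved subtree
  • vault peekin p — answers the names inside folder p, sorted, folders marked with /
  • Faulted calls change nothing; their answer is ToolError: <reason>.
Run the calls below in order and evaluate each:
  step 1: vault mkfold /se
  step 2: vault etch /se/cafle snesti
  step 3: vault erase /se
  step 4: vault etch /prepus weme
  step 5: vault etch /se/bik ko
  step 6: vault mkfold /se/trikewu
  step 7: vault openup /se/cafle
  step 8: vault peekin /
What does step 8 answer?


~$ vault mkfold /se
  ok
~$ vault etch /se/cafle snesti
  created
~$ vault erase /se
  ToolError: not empty
~$ vault etch /prepus weme
  created
~$ vault etch /se/bik ko
  created
~$ vault mkfold /se/trikewu
  ok
~$ vault openup /se/cafle
  snesti
~$ vault peekin /
  [prepus, se/]

Answer: [prepus, se/]


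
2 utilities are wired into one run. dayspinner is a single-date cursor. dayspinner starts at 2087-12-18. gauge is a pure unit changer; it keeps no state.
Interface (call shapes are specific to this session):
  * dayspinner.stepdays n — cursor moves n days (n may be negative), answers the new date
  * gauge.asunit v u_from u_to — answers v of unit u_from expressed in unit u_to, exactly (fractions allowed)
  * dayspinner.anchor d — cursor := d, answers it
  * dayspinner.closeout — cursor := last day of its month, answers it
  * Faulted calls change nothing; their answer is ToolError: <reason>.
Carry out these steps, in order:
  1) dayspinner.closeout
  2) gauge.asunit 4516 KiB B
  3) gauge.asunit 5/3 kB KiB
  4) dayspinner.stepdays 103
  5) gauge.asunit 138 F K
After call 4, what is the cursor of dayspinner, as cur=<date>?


Answer: cur=2088-04-12

Derivation:
-- 1. dayspinner.closeout() => 2087-12-31
-- 2. gauge.asunit(v=4516, u_from=KiB, u_to=B) => 4624384
-- 3. gauge.asunit(v=5/3, u_from=kB, u_to=KiB) => 625/384
-- 4. dayspinner.stepdays(n=103) => 2088-04-12
-- 5. gauge.asunit(v=138, u_from=F, u_to=K) => 59767/180


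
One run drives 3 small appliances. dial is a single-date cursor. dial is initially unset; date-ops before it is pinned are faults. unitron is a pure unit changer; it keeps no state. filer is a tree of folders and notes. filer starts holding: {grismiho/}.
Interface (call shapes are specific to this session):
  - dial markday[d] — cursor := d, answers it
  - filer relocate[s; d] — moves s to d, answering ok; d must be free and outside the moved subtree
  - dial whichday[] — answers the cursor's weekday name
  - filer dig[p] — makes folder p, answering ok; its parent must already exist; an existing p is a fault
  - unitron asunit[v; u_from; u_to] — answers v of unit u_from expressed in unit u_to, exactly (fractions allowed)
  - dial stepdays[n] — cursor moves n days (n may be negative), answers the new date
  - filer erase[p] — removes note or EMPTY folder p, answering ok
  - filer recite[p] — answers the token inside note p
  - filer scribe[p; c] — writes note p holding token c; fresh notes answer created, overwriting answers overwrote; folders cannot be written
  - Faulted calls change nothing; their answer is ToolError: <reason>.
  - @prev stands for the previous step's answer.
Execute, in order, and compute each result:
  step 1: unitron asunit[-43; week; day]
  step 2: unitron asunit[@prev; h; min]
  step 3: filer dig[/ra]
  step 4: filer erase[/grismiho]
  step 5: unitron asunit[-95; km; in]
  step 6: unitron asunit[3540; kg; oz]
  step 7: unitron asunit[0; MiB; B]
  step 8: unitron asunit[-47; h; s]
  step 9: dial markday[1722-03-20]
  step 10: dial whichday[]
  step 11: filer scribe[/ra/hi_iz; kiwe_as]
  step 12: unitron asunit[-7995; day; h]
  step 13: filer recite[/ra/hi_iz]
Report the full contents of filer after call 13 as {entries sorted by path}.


Answer: {ra/, ra/hi_iz=kiwe_as}

Derivation:
>> unitron asunit(v→-43, u_from→week, u_to→day)
<< -301
>> unitron asunit(v→@prev, u_from→h, u_to→min)
<< -18060
>> filer dig(p→/ra)
<< ok
>> filer erase(p→/grismiho)
<< ok
>> unitron asunit(v→-95, u_from→km, u_to→in)
<< -475000000/127
>> unitron asunit(v→3540, u_from→kg, u_to→oz)
<< 5664000000000/45359237
>> unitron asunit(v→0, u_from→MiB, u_to→B)
<< 0
>> unitron asunit(v→-47, u_from→h, u_to→s)
<< -169200
>> dial markday(d→1722-03-20)
<< 1722-03-20
>> dial whichday()
<< Friday
>> filer scribe(p→/ra/hi_iz, c→kiwe_as)
<< created
>> unitron asunit(v→-7995, u_from→day, u_to→h)
<< -191880
>> filer recite(p→/ra/hi_iz)
<< kiwe_as


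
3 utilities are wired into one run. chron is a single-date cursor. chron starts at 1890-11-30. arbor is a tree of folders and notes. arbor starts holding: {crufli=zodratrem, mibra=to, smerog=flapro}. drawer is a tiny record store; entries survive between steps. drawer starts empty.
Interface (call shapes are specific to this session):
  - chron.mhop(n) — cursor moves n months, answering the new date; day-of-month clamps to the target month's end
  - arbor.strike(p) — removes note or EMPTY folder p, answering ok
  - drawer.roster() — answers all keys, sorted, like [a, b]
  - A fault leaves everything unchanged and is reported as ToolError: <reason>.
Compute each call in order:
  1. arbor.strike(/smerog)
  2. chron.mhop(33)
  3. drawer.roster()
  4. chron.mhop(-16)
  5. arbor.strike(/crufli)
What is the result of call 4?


Answer: 1892-04-30

Derivation:
> arbor.strike p: /smerog
[out] ok
> chron.mhop n: 33
[out] 1893-08-30
> drawer.roster
[out] []
> chron.mhop n: -16
[out] 1892-04-30
> arbor.strike p: /crufli
[out] ok


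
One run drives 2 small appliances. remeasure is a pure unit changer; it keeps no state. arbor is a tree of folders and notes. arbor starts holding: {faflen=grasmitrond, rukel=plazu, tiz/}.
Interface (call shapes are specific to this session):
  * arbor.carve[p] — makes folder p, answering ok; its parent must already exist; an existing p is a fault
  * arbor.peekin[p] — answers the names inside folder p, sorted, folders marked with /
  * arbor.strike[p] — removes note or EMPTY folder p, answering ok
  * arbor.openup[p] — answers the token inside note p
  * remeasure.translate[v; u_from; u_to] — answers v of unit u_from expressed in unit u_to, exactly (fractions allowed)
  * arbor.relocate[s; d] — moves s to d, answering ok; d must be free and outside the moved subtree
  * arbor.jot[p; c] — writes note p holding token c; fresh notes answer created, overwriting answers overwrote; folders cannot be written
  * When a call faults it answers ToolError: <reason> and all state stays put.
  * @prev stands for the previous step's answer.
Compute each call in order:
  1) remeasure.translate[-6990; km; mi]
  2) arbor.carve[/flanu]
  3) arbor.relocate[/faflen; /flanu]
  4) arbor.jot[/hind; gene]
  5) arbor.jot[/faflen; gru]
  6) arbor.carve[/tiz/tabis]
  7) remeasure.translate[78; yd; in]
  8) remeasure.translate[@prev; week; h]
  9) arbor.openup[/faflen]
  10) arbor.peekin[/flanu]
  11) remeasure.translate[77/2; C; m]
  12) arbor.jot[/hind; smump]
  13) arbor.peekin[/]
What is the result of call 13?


% 1. remeasure.translate(v=-6990, u_from=km, u_to=mi) == -18203125/4191
% 2. arbor.carve(p=/flanu) == ok
% 3. arbor.relocate(s=/faflen, d=/flanu) == ToolError: exists
% 4. arbor.jot(p=/hind, c=gene) == created
% 5. arbor.jot(p=/faflen, c=gru) == overwrote
% 6. arbor.carve(p=/tiz/tabis) == ok
% 7. remeasure.translate(v=78, u_from=yd, u_to=in) == 2808
% 8. remeasure.translate(v=@prev, u_from=week, u_to=h) == 471744
% 9. arbor.openup(p=/faflen) == gru
% 10. arbor.peekin(p=/flanu) == []
% 11. remeasure.translate(v=77/2, u_from=C, u_to=m) == ToolError: incompatible units
% 12. arbor.jot(p=/hind, c=smump) == overwrote
% 13. arbor.peekin(p=/) == [faflen, flanu/, hind, rukel, tiz/]

Answer: [faflen, flanu/, hind, rukel, tiz/]


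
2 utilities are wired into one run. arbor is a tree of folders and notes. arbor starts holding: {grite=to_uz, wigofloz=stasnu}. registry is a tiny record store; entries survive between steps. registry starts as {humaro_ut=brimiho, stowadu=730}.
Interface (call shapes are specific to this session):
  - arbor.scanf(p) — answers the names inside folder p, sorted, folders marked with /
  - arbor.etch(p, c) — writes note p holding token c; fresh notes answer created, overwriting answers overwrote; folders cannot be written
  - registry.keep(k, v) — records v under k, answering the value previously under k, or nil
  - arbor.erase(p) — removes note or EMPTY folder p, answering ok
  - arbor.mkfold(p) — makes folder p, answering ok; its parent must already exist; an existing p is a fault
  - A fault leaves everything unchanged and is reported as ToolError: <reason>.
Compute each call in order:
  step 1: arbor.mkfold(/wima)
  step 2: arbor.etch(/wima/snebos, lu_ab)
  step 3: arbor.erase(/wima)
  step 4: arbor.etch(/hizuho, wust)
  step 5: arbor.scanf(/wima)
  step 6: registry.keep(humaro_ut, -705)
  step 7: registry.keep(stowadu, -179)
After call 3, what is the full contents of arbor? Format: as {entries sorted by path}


% mkfold p: /wima
  ok
% etch p: /wima/snebos c: lu_ab
  created
% erase p: /wima
  ToolError: not empty
% etch p: /hizuho c: wust
  created
% scanf p: /wima
  [snebos]
% keep k: humaro_ut v: -705
  brimiho
% keep k: stowadu v: -179
  730

Answer: {grite=to_uz, wigofloz=stasnu, wima/, wima/snebos=lu_ab}


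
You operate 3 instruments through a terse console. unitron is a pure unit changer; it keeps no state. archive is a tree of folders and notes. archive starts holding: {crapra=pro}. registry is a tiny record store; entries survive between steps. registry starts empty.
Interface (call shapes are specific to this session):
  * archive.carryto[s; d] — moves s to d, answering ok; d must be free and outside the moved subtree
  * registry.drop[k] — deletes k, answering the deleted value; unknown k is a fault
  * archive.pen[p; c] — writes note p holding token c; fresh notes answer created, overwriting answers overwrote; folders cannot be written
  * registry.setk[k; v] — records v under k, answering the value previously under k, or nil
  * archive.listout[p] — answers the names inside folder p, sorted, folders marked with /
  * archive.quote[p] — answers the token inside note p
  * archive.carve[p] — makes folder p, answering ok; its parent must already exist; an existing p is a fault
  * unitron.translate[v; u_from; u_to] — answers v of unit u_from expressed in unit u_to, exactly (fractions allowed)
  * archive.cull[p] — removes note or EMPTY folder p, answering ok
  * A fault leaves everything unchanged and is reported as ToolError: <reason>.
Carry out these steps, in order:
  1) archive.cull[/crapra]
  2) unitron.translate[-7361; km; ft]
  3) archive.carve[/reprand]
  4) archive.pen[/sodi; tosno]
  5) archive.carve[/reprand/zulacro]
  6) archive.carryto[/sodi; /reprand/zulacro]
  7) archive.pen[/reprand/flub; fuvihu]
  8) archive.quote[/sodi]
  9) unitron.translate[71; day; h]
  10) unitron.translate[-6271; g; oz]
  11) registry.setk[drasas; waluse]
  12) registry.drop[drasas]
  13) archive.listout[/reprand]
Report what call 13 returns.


Next I call archive.cull using p: /crapra, yielding ok.
Then unitron.translate using v: -7361, u_from: km, u_to: ft, which returns -9201250000/381.
Then archive.carve using p: /reprand: ok.
I call archive.pen using p: /sodi, c: tosno, and see created.
I run archive.carve using p: /reprand/zulacro, which returns ok.
Calling archive.carryto using s: /sodi, d: /reprand/zulacro, and observe ToolError: exists.
Now I run archive.pen using p: /reprand/flub, c: fuvihu: created.
I try archive.quote using p: /sodi, and observe tosno.
Invoking unitron.translate using v: 71, u_from: day, u_to: h: 1704.
I use unitron.translate using v: -6271, u_from: g, u_to: oz, and get -10033600000/45359237.
Next I call registry.setk using k: drasas, v: waluse, and see nil.
I use registry.drop using k: drasas, and get waluse.
Calling archive.listout using p: /reprand, and see [flub, zulacro/].

Answer: [flub, zulacro/]


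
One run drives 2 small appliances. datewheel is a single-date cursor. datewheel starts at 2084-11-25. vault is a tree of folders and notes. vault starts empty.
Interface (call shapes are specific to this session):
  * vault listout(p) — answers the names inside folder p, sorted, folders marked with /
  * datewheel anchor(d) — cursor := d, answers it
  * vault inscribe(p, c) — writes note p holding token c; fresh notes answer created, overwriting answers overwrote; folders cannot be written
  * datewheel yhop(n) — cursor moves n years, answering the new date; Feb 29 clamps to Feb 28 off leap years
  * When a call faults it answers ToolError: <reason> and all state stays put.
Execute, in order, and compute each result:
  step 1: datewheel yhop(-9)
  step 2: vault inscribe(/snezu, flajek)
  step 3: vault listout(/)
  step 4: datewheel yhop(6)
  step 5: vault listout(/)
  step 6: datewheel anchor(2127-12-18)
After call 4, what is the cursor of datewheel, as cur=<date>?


Answer: cur=2081-11-25

Derivation:
·→ datewheel yhop(n→-9)
·← 2075-11-25
·→ vault inscribe(p→/snezu, c→flajek)
·← created
·→ vault listout(p→/)
·← [snezu]
·→ datewheel yhop(n→6)
·← 2081-11-25
·→ vault listout(p→/)
·← [snezu]
·→ datewheel anchor(d→2127-12-18)
·← 2127-12-18


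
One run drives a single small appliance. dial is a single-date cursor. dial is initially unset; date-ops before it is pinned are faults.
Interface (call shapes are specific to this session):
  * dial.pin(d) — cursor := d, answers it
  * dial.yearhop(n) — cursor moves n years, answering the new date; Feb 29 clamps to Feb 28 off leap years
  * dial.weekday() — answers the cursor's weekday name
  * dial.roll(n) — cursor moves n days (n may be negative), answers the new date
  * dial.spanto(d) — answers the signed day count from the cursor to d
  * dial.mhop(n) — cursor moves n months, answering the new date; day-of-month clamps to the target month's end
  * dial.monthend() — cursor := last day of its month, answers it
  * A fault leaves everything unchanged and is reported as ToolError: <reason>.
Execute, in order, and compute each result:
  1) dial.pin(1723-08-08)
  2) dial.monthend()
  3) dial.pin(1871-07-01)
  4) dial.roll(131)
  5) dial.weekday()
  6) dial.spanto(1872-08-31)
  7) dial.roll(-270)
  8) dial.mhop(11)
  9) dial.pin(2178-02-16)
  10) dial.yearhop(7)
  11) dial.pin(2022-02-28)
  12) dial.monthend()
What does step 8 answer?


I try dial.pin using d: 1723-08-08, giving 1723-08-08.
Next I call dial.monthend, and observe 1723-08-31.
Invoking dial.pin using d: 1871-07-01, which returns 1871-07-01.
I call dial.roll using n: 131: 1871-11-09.
Now I run dial.weekday(), and see Thursday.
I invoke dial.spanto using d: 1872-08-31, and get 296.
I invoke dial.roll using n: -270, — result: 1871-02-12.
Then dial.mhop using n: 11, giving 1872-01-12.
Then dial.pin using d: 2178-02-16, yielding 2178-02-16.
I use dial.yearhop using n: 7, and see 2185-02-16.
I invoke dial.pin using d: 2022-02-28, giving 2022-02-28.
I call dial.monthend, yielding 2022-02-28.

Answer: 1872-01-12


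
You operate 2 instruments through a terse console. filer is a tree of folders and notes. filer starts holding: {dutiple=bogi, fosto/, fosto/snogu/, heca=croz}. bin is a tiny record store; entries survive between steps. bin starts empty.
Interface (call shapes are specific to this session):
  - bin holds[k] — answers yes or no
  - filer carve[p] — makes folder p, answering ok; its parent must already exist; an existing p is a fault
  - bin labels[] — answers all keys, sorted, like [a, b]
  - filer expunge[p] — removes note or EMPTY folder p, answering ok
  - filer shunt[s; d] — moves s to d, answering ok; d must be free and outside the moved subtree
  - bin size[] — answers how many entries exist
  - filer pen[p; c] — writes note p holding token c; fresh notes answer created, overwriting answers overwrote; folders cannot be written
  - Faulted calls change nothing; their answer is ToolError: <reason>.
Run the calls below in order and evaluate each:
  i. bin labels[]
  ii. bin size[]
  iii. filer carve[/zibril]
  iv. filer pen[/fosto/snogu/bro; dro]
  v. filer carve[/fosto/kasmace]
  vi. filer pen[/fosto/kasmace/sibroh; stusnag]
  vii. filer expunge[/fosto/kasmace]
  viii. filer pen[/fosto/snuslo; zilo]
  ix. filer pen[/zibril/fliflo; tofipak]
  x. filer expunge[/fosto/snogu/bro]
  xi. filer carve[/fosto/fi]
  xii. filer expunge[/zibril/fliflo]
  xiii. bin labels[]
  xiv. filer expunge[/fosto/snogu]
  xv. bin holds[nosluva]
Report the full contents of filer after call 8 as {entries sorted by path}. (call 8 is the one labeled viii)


$ bin labels
  []
$ bin size
  0
$ filer carve p→/zibril
  ok
$ filer pen p→/fosto/snogu/bro c→dro
  created
$ filer carve p→/fosto/kasmace
  ok
$ filer pen p→/fosto/kasmace/sibroh c→stusnag
  created
$ filer expunge p→/fosto/kasmace
  ToolError: not empty
$ filer pen p→/fosto/snuslo c→zilo
  created
$ filer pen p→/zibril/fliflo c→tofipak
  created
$ filer expunge p→/fosto/snogu/bro
  ok
$ filer carve p→/fosto/fi
  ok
$ filer expunge p→/zibril/fliflo
  ok
$ bin labels
  []
$ filer expunge p→/fosto/snogu
  ok
$ bin holds k→nosluva
  no

Answer: {dutiple=bogi, fosto/, fosto/kasmace/, fosto/kasmace/sibroh=stusnag, fosto/snogu/, fosto/snogu/bro=dro, fosto/snuslo=zilo, heca=croz, zibril/}
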